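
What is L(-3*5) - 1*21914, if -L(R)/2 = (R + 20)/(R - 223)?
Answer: -2607761/119 ≈ -21914.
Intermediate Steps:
L(R) = -2*(20 + R)/(-223 + R) (L(R) = -2*(R + 20)/(R - 223) = -2*(20 + R)/(-223 + R))
L(-3*5) - 1*21914 = 2*(-20 - (-3)*5)/(-223 - 3*5) - 1*21914 = 2*(-20 - 1*(-15))/(-223 - 15) - 21914 = 2*(-20 + 15)/(-238) - 21914 = 2*(-1/238)*(-5) - 21914 = 5/119 - 21914 = -2607761/119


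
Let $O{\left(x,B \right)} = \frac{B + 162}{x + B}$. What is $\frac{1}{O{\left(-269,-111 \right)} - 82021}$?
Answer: $- \frac{380}{31168031} \approx -1.2192 \cdot 10^{-5}$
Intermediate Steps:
$O{\left(x,B \right)} = \frac{162 + B}{B + x}$
$\frac{1}{O{\left(-269,-111 \right)} - 82021} = \frac{1}{\frac{162 - 111}{-111 - 269} - 82021} = \frac{1}{\frac{1}{-380} \cdot 51 - 82021} = \frac{1}{\left(- \frac{1}{380}\right) 51 - 82021} = \frac{1}{- \frac{51}{380} - 82021} = \frac{1}{- \frac{31168031}{380}} = - \frac{380}{31168031}$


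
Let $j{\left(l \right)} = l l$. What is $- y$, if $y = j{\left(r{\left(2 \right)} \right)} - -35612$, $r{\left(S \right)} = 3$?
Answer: $-35621$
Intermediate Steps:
$j{\left(l \right)} = l^{2}$
$y = 35621$ ($y = 3^{2} - -35612 = 9 + 35612 = 35621$)
$- y = \left(-1\right) 35621 = -35621$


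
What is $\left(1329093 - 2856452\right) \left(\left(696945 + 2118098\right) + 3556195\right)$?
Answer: $-9731167700442$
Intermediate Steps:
$\left(1329093 - 2856452\right) \left(\left(696945 + 2118098\right) + 3556195\right) = - 1527359 \left(2815043 + 3556195\right) = \left(-1527359\right) 6371238 = -9731167700442$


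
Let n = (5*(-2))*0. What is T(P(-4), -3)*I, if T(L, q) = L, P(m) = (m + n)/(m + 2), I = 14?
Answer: 28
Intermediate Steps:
n = 0 (n = -10*0 = 0)
P(m) = m/(2 + m) (P(m) = (m + 0)/(m + 2) = m/(2 + m))
T(P(-4), -3)*I = -4/(2 - 4)*14 = -4/(-2)*14 = -4*(-1/2)*14 = 2*14 = 28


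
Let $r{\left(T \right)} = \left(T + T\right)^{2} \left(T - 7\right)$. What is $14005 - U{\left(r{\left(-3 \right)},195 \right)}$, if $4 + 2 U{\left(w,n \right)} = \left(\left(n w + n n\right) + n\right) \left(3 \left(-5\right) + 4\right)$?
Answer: $-161883$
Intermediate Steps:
$r{\left(T \right)} = 4 T^{2} \left(-7 + T\right)$ ($r{\left(T \right)} = \left(2 T\right)^{2} \left(-7 + T\right) = 4 T^{2} \left(-7 + T\right)$)
$U{\left(w,n \right)} = -2 - \frac{11 n}{2} - \frac{11 n^{2}}{2} - \frac{11 n w}{2}$ ($U{\left(w,n \right)} = -2 + \frac{\left(\left(n w + n n\right) + n\right) \left(3 \left(-5\right) + 4\right)}{2} = -2 + \frac{\left(\left(n w + n^{2}\right) + n\right) \left(-15 + 4\right)}{2} = -2 + \frac{\left(\left(n^{2} + n w\right) + n\right) \left(-11\right)}{2} = -2 + \frac{\left(n + n^{2} + n w\right) \left(-11\right)}{2} = -2 + \frac{- 11 n - 11 n^{2} - 11 n w}{2} = -2 - \left(\frac{11 n}{2} + \frac{11 n^{2}}{2} + \frac{11 n w}{2}\right) = -2 - \frac{11 n}{2} - \frac{11 n^{2}}{2} - \frac{11 n w}{2}$)
$14005 - U{\left(r{\left(-3 \right)},195 \right)} = 14005 - \left(-2 - \frac{2145}{2} - \frac{11 \cdot 195^{2}}{2} - \frac{2145 \cdot 4 \left(-3\right)^{2} \left(-7 - 3\right)}{2}\right) = 14005 - \left(-2 - \frac{2145}{2} - \frac{418275}{2} - \frac{2145 \cdot 4 \cdot 9 \left(-10\right)}{2}\right) = 14005 - \left(-2 - \frac{2145}{2} - \frac{418275}{2} - \frac{2145}{2} \left(-360\right)\right) = 14005 - \left(-2 - \frac{2145}{2} - \frac{418275}{2} + 386100\right) = 14005 - 175888 = -161883$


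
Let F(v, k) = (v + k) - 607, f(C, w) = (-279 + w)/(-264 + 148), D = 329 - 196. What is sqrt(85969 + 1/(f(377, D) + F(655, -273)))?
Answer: sqrt(14477396262935)/12977 ≈ 293.20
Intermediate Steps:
D = 133
f(C, w) = 279/116 - w/116 (f(C, w) = (-279 + w)/(-116) = (-279 + w)*(-1/116) = 279/116 - w/116)
F(v, k) = -607 + k + v (F(v, k) = (k + v) - 607 = -607 + k + v)
sqrt(85969 + 1/(f(377, D) + F(655, -273))) = sqrt(85969 + 1/((279/116 - 1/116*133) + (-607 - 273 + 655))) = sqrt(85969 + 1/((279/116 - 133/116) - 225)) = sqrt(85969 + 1/(73/58 - 225)) = sqrt(85969 + 1/(-12977/58)) = sqrt(85969 - 58/12977) = sqrt(1115619655/12977) = sqrt(14477396262935)/12977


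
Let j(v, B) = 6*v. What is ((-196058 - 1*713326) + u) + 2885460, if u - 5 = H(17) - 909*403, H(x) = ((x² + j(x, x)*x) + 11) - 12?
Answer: 1611776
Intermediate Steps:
H(x) = -1 + 7*x² (H(x) = ((x² + (6*x)*x) + 11) - 12 = ((x² + 6*x²) + 11) - 12 = (7*x² + 11) - 12 = (11 + 7*x²) - 12 = -1 + 7*x²)
u = -364300 (u = 5 + ((-1 + 7*17²) - 909*403) = 5 + ((-1 + 7*289) - 366327) = 5 + ((-1 + 2023) - 366327) = 5 + (2022 - 366327) = 5 - 364305 = -364300)
((-196058 - 1*713326) + u) + 2885460 = ((-196058 - 1*713326) - 364300) + 2885460 = ((-196058 - 713326) - 364300) + 2885460 = (-909384 - 364300) + 2885460 = -1273684 + 2885460 = 1611776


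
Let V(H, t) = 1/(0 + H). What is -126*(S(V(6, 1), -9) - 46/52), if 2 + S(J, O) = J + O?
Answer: 19194/13 ≈ 1476.5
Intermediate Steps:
V(H, t) = 1/H
S(J, O) = -2 + J + O (S(J, O) = -2 + (J + O) = -2 + J + O)
-126*(S(V(6, 1), -9) - 46/52) = -126*((-2 + 1/6 - 9) - 46/52) = -126*((-2 + 1/6 - 9) - 46*1/52) = -126*(-65/6 - 23/26) = -126*(-457/39) = 19194/13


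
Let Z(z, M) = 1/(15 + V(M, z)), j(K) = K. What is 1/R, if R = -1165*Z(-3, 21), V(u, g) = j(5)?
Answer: -4/233 ≈ -0.017167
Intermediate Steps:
V(u, g) = 5
Z(z, M) = 1/20 (Z(z, M) = 1/(15 + 5) = 1/20)
R = -233/4 (R = -1165*1/20 = -233/4 ≈ -58.250)
1/R = 1/(-233/4) = -4/233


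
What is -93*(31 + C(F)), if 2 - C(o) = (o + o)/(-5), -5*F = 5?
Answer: -15159/5 ≈ -3031.8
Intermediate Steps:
F = -1 (F = -⅕*5 = -1)
C(o) = 2 + 2*o/5 (C(o) = 2 - (o + o)/(-5) = 2 - 2*o*(-1)/5 = 2 - (-2)*o/5 = 2 + 2*o/5)
-93*(31 + C(F)) = -93*(31 + (2 + (⅖)*(-1))) = -93*(31 + (2 - ⅖)) = -93*(31 + 8/5) = -93*163/5 = -15159/5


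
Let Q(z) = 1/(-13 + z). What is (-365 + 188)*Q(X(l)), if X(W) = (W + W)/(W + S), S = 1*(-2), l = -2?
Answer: 59/4 ≈ 14.750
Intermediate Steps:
S = -2
X(W) = 2*W/(-2 + W) (X(W) = (W + W)/(W - 2) = (2*W)/(-2 + W) = 2*W/(-2 + W))
(-365 + 188)*Q(X(l)) = (-365 + 188)/(-13 + 2*(-2)/(-2 - 2)) = -177/(-13 + 2*(-2)/(-4)) = -177/(-13 + 2*(-2)*(-¼)) = -177/(-13 + 1) = -177/(-12) = -177*(-1/12) = 59/4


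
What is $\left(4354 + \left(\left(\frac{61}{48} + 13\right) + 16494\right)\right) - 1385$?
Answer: $\frac{934909}{48} \approx 19477.0$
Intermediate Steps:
$\left(4354 + \left(\left(\frac{61}{48} + 13\right) + 16494\right)\right) - 1385 = \left(4354 + \left(\frac{685}{48} + 16494\right)\right) - 1385 = \left(4354 + \frac{792397}{48}\right) - 1385 = \frac{1001389}{48} - 1385 = \frac{934909}{48}$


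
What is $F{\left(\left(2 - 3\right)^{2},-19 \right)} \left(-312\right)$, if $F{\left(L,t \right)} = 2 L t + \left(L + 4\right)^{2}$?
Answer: $4056$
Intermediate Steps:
$F{\left(L,t \right)} = \left(4 + L\right)^{2} + 2 L t$ ($F{\left(L,t \right)} = 2 L t + \left(4 + L\right)^{2} = \left(4 + L\right)^{2} + 2 L t$)
$F{\left(\left(2 - 3\right)^{2},-19 \right)} \left(-312\right) = \left(\left(4 + \left(2 - 3\right)^{2}\right)^{2} + 2 \left(2 - 3\right)^{2} \left(-19\right)\right) \left(-312\right) = \left(\left(4 + \left(-1\right)^{2}\right)^{2} + 2 \left(-1\right)^{2} \left(-19\right)\right) \left(-312\right) = \left(\left(4 + 1\right)^{2} + 2 \cdot 1 \left(-19\right)\right) \left(-312\right) = \left(5^{2} - 38\right) \left(-312\right) = \left(25 - 38\right) \left(-312\right) = \left(-13\right) \left(-312\right) = 4056$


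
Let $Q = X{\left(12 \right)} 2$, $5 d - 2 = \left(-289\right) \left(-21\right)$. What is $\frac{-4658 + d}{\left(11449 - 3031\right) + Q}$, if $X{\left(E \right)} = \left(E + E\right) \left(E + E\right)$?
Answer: $- \frac{17219}{47850} \approx -0.35985$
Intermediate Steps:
$X{\left(E \right)} = 4 E^{2}$ ($X{\left(E \right)} = 2 E 2 E = 4 E^{2}$)
$d = \frac{6071}{5}$ ($d = \frac{2}{5} + \frac{\left(-289\right) \left(-21\right)}{5} = \frac{2}{5} + \frac{1}{5} \cdot 6069 = \frac{2}{5} + \frac{6069}{5} = \frac{6071}{5} \approx 1214.2$)
$Q = 1152$ ($Q = 4 \cdot 12^{2} \cdot 2 = 4 \cdot 144 \cdot 2 = 576 \cdot 2 = 1152$)
$\frac{-4658 + d}{\left(11449 - 3031\right) + Q} = \frac{-4658 + \frac{6071}{5}}{\left(11449 - 3031\right) + 1152} = - \frac{17219}{5 \left(\left(11449 - 3031\right) + 1152\right)} = - \frac{17219}{5 \left(8418 + 1152\right)} = - \frac{17219}{5 \cdot 9570} = \left(- \frac{17219}{5}\right) \frac{1}{9570} = - \frac{17219}{47850}$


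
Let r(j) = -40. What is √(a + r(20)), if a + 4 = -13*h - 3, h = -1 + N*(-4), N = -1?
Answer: I*√86 ≈ 9.2736*I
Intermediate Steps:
h = 3 (h = -1 - 1*(-4) = -1 + 4 = 3)
a = -46 (a = -4 + (-13*3 - 3) = -4 + (-39 - 3) = -4 - 42 = -46)
√(a + r(20)) = √(-46 - 40) = √(-86) = I*√86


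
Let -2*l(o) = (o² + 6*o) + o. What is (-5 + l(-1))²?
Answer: 4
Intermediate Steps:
l(o) = -7*o/2 - o²/2 (l(o) = -((o² + 6*o) + o)/2 = -(o² + 7*o)/2 = -7*o/2 - o²/2)
(-5 + l(-1))² = (-5 - ½*(-1)*(7 - 1))² = (-5 - ½*(-1)*6)² = (-5 + 3)² = (-2)² = 4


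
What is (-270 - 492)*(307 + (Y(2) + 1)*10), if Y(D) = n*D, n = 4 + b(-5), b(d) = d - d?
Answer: -302514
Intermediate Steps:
b(d) = 0
n = 4 (n = 4 + 0 = 4)
Y(D) = 4*D
(-270 - 492)*(307 + (Y(2) + 1)*10) = (-270 - 492)*(307 + (4*2 + 1)*10) = -762*(307 + (8 + 1)*10) = -762*(307 + 9*10) = -762*(307 + 90) = -762*397 = -302514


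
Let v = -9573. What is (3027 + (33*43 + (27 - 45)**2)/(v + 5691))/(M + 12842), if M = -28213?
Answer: -3916357/19890074 ≈ -0.19690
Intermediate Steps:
(3027 + (33*43 + (27 - 45)**2)/(v + 5691))/(M + 12842) = (3027 + (33*43 + (27 - 45)**2)/(-9573 + 5691))/(-28213 + 12842) = (3027 + (1419 + (-18)**2)/(-3882))/(-15371) = (3027 + (1419 + 324)*(-1/3882))*(-1/15371) = (3027 + 1743*(-1/3882))*(-1/15371) = (3027 - 581/1294)*(-1/15371) = (3916357/1294)*(-1/15371) = -3916357/19890074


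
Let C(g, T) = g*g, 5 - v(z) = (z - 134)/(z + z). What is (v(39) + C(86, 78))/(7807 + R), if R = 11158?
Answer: 577373/1479270 ≈ 0.39031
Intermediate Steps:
v(z) = 5 - (-134 + z)/(2*z) (v(z) = 5 - (z - 134)/(z + z) = 5 - (-134 + z)/(2*z))
C(g, T) = g²
(v(39) + C(86, 78))/(7807 + R) = ((9/2 + 67/39) + 86²)/(7807 + 11158) = ((9/2 + 67*(1/39)) + 7396)/18965 = ((9/2 + 67/39) + 7396)*(1/18965) = (485/78 + 7396)*(1/18965) = (577373/78)*(1/18965) = 577373/1479270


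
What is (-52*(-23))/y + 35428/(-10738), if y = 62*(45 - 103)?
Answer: -17530217/4826731 ≈ -3.6319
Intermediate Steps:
y = -3596 (y = 62*(-58) = -3596)
(-52*(-23))/y + 35428/(-10738) = -52*(-23)/(-3596) + 35428/(-10738) = 1196*(-1/3596) + 35428*(-1/10738) = -299/899 - 17714/5369 = -17530217/4826731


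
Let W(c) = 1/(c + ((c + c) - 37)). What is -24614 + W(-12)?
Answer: -1796823/73 ≈ -24614.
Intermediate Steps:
W(c) = 1/(-37 + 3*c) (W(c) = 1/(c + (2*c - 37)) = 1/(c + (-37 + 2*c)) = 1/(-37 + 3*c))
-24614 + W(-12) = -24614 + 1/(-37 + 3*(-12)) = -24614 + 1/(-37 - 36) = -24614 + 1/(-73) = -24614 - 1/73 = -1796823/73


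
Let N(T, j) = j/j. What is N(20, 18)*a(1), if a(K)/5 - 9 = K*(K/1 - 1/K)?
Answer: 45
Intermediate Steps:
N(T, j) = 1
a(K) = 45 + 5*K*(K - 1/K) (a(K) = 45 + 5*(K*(K/1 - 1/K)) = 45 + 5*(K*(K*1 - 1/K)) = 45 + 5*(K*(K - 1/K)) = 45 + 5*K*(K - 1/K))
N(20, 18)*a(1) = 1*(40 + 5*1²) = 1*(40 + 5*1) = 1*(40 + 5) = 1*45 = 45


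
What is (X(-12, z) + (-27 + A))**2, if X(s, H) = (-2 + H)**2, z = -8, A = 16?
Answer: 7921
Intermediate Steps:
(X(-12, z) + (-27 + A))**2 = ((-2 - 8)**2 + (-27 + 16))**2 = ((-10)**2 - 11)**2 = (100 - 11)**2 = 89**2 = 7921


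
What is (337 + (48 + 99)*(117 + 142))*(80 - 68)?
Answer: 460920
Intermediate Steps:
(337 + (48 + 99)*(117 + 142))*(80 - 68) = (337 + 147*259)*12 = (337 + 38073)*12 = 38410*12 = 460920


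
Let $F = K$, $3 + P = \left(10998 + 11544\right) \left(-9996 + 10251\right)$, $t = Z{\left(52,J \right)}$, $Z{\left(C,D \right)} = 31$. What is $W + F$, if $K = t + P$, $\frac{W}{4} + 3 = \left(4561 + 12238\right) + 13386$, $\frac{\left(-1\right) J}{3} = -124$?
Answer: $5868966$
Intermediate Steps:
$J = 372$ ($J = \left(-3\right) \left(-124\right) = 372$)
$t = 31$
$P = 5748207$ ($P = -3 + \left(10998 + 11544\right) \left(-9996 + 10251\right) = -3 + 22542 \cdot 255 = -3 + 5748210 = 5748207$)
$W = 120728$ ($W = -12 + 4 \left(\left(4561 + 12238\right) + 13386\right) = -12 + 4 \left(16799 + 13386\right) = -12 + 4 \cdot 30185 = -12 + 120740 = 120728$)
$K = 5748238$ ($K = 31 + 5748207 = 5748238$)
$F = 5748238$
$W + F = 120728 + 5748238 = 5868966$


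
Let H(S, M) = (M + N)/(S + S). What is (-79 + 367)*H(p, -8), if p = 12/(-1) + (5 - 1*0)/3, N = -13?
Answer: 9072/31 ≈ 292.65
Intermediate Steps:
p = -31/3 (p = 12*(-1) + (5 + 0)*(⅓) = -12 + 5*(⅓) = -12 + 5/3 = -31/3 ≈ -10.333)
H(S, M) = (-13 + M)/(2*S) (H(S, M) = (M - 13)/(S + S) = (-13 + M)/((2*S)) = (-13 + M)*(1/(2*S)) = (-13 + M)/(2*S))
(-79 + 367)*H(p, -8) = (-79 + 367)*((-13 - 8)/(2*(-31/3))) = 288*((½)*(-3/31)*(-21)) = 288*(63/62) = 9072/31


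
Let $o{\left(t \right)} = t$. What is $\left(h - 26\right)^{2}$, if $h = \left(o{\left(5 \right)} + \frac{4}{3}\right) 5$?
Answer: $\frac{289}{9} \approx 32.111$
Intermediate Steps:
$h = \frac{95}{3}$ ($h = \left(5 + \frac{4}{3}\right) 5 = \frac{19}{3} \cdot 5 = \frac{95}{3} \approx 31.667$)
$\left(h - 26\right)^{2} = \left(\frac{95}{3} - 26\right)^{2} = \left(\frac{17}{3}\right)^{2} = \frac{289}{9}$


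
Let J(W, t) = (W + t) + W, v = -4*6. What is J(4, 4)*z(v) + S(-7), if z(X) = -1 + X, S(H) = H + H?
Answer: -314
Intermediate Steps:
S(H) = 2*H
v = -24
J(W, t) = t + 2*W
J(4, 4)*z(v) + S(-7) = (4 + 2*4)*(-1 - 24) + 2*(-7) = (4 + 8)*(-25) - 14 = 12*(-25) - 14 = -300 - 14 = -314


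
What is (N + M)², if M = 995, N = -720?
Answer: 75625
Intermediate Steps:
(N + M)² = (-720 + 995)² = 275² = 75625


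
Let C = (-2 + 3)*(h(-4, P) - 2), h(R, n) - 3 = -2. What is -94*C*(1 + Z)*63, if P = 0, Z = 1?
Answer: 11844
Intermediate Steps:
h(R, n) = 1 (h(R, n) = 3 - 2 = 1)
C = -1 (C = (-2 + 3)*(1 - 2) = 1*(-1) = -1)
-94*C*(1 + Z)*63 = -(-94)*(1 + 1)*63 = -(-94)*2*63 = -94*(-2)*63 = 188*63 = 11844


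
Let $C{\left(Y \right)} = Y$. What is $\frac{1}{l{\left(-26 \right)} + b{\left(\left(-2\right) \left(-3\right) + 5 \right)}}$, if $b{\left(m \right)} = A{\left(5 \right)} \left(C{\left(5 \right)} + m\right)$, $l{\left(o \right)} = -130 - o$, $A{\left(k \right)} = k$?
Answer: $- \frac{1}{24} \approx -0.041667$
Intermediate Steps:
$b{\left(m \right)} = 25 + 5 m$ ($b{\left(m \right)} = 5 \left(5 + m\right) = 25 + 5 m$)
$\frac{1}{l{\left(-26 \right)} + b{\left(\left(-2\right) \left(-3\right) + 5 \right)}} = \frac{1}{\left(-130 - -26\right) + \left(25 + 5 \left(\left(-2\right) \left(-3\right) + 5\right)\right)} = \frac{1}{\left(-130 + 26\right) + \left(25 + 5 \left(6 + 5\right)\right)} = \frac{1}{-104 + \left(25 + 5 \cdot 11\right)} = \frac{1}{-104 + \left(25 + 55\right)} = \frac{1}{-104 + 80} = \frac{1}{-24} = - \frac{1}{24}$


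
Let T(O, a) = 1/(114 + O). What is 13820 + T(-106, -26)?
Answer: 110561/8 ≈ 13820.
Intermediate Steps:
13820 + T(-106, -26) = 13820 + 1/(114 - 106) = 13820 + 1/8 = 13820 + ⅛ = 110561/8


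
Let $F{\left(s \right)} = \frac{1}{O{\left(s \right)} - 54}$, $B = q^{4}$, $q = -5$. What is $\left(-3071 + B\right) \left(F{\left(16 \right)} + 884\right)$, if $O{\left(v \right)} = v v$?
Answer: $- \frac{218389887}{101} \approx -2.1623 \cdot 10^{6}$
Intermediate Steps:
$O{\left(v \right)} = v^{2}$
$B = 625$ ($B = \left(-5\right)^{4} = 625$)
$F{\left(s \right)} = \frac{1}{-54 + s^{2}}$ ($F{\left(s \right)} = \frac{1}{s^{2} - 54} = \frac{1}{-54 + s^{2}}$)
$\left(-3071 + B\right) \left(F{\left(16 \right)} + 884\right) = \left(-3071 + 625\right) \left(\frac{1}{-54 + 16^{2}} + 884\right) = - 2446 \left(\frac{1}{-54 + 256} + 884\right) = - 2446 \left(\frac{1}{202} + 884\right) = \left(-2446\right) \frac{178569}{202} = - \frac{218389887}{101}$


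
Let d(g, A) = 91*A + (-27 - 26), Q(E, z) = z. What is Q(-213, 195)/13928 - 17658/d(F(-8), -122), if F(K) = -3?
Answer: 248115849/155366840 ≈ 1.5970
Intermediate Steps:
d(g, A) = -53 + 91*A (d(g, A) = 91*A - 53 = -53 + 91*A)
Q(-213, 195)/13928 - 17658/d(F(-8), -122) = 195/13928 - 17658/(-53 + 91*(-122)) = 195*(1/13928) - 17658/(-53 - 11102) = 195/13928 - 17658/(-11155) = 195/13928 - 17658*(-1/11155) = 195/13928 + 17658/11155 = 248115849/155366840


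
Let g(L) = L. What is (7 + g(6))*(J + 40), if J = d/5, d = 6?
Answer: 2678/5 ≈ 535.60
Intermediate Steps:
J = 6/5 ≈ 1.2000
(7 + g(6))*(J + 40) = (7 + 6)*(6/5 + 40) = 13*(206/5) = 2678/5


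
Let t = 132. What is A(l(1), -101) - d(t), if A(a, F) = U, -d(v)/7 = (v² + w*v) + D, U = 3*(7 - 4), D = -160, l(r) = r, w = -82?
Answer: 45089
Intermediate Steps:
U = 9 (U = 3*3 = 9)
d(v) = 1120 - 7*v² + 574*v (d(v) = -7*((v² - 82*v) - 160) = -7*(-160 + v² - 82*v) = 1120 - 7*v² + 574*v)
A(a, F) = 9
A(l(1), -101) - d(t) = 9 - (1120 - 7*132² + 574*132) = 9 - (1120 - 7*17424 + 75768) = 9 - (1120 - 121968 + 75768) = 9 - 1*(-45080) = 9 + 45080 = 45089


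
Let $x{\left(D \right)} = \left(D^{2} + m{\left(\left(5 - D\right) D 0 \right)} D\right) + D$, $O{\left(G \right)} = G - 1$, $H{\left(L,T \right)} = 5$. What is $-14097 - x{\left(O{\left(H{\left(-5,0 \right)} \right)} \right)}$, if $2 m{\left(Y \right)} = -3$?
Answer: $-14111$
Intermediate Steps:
$m{\left(Y \right)} = - \frac{3}{2}$ ($m{\left(Y \right)} = \frac{1}{2} \left(-3\right) = - \frac{3}{2}$)
$O{\left(G \right)} = -1 + G$
$x{\left(D \right)} = D^{2} - \frac{D}{2}$ ($x{\left(D \right)} = \left(D^{2} - \frac{3 D}{2}\right) + D = D^{2} - \frac{D}{2}$)
$-14097 - x{\left(O{\left(H{\left(-5,0 \right)} \right)} \right)} = -14097 - \left(-1 + 5\right) \left(- \frac{1}{2} + \left(-1 + 5\right)\right) = -14097 - 4 \left(- \frac{1}{2} + 4\right) = -14097 - 4 \cdot \frac{7}{2} = -14097 - 14 = -14111$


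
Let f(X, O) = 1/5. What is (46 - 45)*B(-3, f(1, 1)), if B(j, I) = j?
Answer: -3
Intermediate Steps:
f(X, O) = ⅕
(46 - 45)*B(-3, f(1, 1)) = (46 - 45)*(-3) = 1*(-3) = -3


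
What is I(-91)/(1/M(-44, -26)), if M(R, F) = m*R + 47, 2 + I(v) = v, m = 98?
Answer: 396645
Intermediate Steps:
I(v) = -2 + v
M(R, F) = 47 + 98*R (M(R, F) = 98*R + 47 = 47 + 98*R)
I(-91)/(1/M(-44, -26)) = (-2 - 91)/(1/(47 + 98*(-44))) = -93/(1/(47 - 4312)) = -93/(1/(-4265)) = -93/(-1/4265) = -93*(-4265) = 396645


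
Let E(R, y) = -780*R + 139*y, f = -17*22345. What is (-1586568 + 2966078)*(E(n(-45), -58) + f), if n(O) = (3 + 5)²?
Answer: -604014314970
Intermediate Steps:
n(O) = 64 (n(O) = 8² = 64)
f = -379865
(-1586568 + 2966078)*(E(n(-45), -58) + f) = (-1586568 + 2966078)*((-780*64 + 139*(-58)) - 379865) = 1379510*((-49920 - 8062) - 379865) = 1379510*(-57982 - 379865) = 1379510*(-437847) = -604014314970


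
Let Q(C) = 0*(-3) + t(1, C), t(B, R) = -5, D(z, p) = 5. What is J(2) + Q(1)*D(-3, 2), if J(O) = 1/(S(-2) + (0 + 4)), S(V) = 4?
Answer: -199/8 ≈ -24.875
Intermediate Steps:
J(O) = ⅛ (J(O) = 1/(4 + (0 + 4)) = 1/(4 + 4) = 1/8 = ⅛)
Q(C) = -5 (Q(C) = 0*(-3) - 5 = 0 - 5 = -5)
J(2) + Q(1)*D(-3, 2) = ⅛ - 5*5 = ⅛ - 25 = -199/8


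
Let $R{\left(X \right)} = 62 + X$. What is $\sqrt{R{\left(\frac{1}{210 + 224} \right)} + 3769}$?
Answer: $\frac{\sqrt{721592270}}{434} \approx 61.895$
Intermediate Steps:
$\sqrt{R{\left(\frac{1}{210 + 224} \right)} + 3769} = \sqrt{\left(62 + \frac{1}{210 + 224}\right) + 3769} = \sqrt{\left(62 + \frac{1}{434}\right) + 3769} = \sqrt{\frac{26909}{434} + 3769} = \sqrt{\frac{1662655}{434}} = \frac{\sqrt{721592270}}{434}$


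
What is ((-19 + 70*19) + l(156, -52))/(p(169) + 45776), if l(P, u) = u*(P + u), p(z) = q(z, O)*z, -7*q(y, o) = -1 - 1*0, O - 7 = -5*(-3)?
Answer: -28679/320601 ≈ -0.089454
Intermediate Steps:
O = 22 (O = 7 - 5*(-3) = 7 + 15 = 22)
q(y, o) = ⅐ (q(y, o) = -(-1 - 1*0)/7 = -(-1 + 0)/7 = -⅐*(-1) = ⅐)
p(z) = z/7
((-19 + 70*19) + l(156, -52))/(p(169) + 45776) = ((-19 + 70*19) - 52*(156 - 52))/((⅐)*169 + 45776) = ((-19 + 1330) - 52*104)/(169/7 + 45776) = (1311 - 5408)/(320601/7) = -4097*7/320601 = -28679/320601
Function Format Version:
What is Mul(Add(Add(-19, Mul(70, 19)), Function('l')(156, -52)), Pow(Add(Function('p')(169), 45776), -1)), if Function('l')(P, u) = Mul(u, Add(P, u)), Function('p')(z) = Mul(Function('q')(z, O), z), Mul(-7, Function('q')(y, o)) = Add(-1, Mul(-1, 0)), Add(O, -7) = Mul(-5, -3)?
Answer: Rational(-28679, 320601) ≈ -0.089454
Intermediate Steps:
O = 22 (O = Add(7, Mul(-5, -3)) = Add(7, 15) = 22)
Function('q')(y, o) = Rational(1, 7) (Function('q')(y, o) = Mul(Rational(-1, 7), Add(-1, Mul(-1, 0))) = Mul(Rational(-1, 7), Add(-1, 0)) = Mul(Rational(-1, 7), -1) = Rational(1, 7))
Function('p')(z) = Mul(Rational(1, 7), z)
Mul(Add(Add(-19, Mul(70, 19)), Function('l')(156, -52)), Pow(Add(Function('p')(169), 45776), -1)) = Mul(Add(Add(-19, Mul(70, 19)), Mul(-52, Add(156, -52))), Pow(Add(Mul(Rational(1, 7), 169), 45776), -1)) = Mul(Add(Add(-19, 1330), Mul(-52, 104)), Pow(Add(Rational(169, 7), 45776), -1)) = Mul(Add(1311, -5408), Pow(Rational(320601, 7), -1)) = Mul(-4097, Rational(7, 320601)) = Rational(-28679, 320601)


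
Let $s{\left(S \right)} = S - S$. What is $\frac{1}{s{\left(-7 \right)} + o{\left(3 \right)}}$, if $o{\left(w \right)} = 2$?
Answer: $\frac{1}{2} \approx 0.5$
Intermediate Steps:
$s{\left(S \right)} = 0$
$\frac{1}{s{\left(-7 \right)} + o{\left(3 \right)}} = \frac{1}{0 + 2} = \frac{1}{2}$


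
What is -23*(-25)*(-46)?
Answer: -26450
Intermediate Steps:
-23*(-25)*(-46) = 575*(-46) = -26450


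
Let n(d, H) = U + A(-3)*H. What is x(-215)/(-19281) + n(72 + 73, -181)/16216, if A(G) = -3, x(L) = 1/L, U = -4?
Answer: 2234394901/67222049640 ≈ 0.033239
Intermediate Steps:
n(d, H) = -4 - 3*H
x(-215)/(-19281) + n(72 + 73, -181)/16216 = 1/(-215*(-19281)) + (-4 - 3*(-181))/16216 = -1/215*(-1/19281) + (-4 + 543)*(1/16216) = 1/4145415 + 539*(1/16216) = 1/4145415 + 539/16216 = 2234394901/67222049640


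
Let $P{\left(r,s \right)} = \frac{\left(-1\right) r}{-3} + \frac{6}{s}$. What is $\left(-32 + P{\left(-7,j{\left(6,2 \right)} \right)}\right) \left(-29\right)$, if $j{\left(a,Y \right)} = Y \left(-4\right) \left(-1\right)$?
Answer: $\frac{11687}{12} \approx 973.92$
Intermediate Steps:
$j{\left(a,Y \right)} = 4 Y$ ($j{\left(a,Y \right)} = - 4 Y \left(-1\right) = 4 Y$)
$P{\left(r,s \right)} = \frac{6}{s} + \frac{r}{3}$ ($P{\left(r,s \right)} = - r \left(- \frac{1}{3}\right) + \frac{6}{s} = \frac{r}{3} + \frac{6}{s} = \frac{6}{s} + \frac{r}{3}$)
$\left(-32 + P{\left(-7,j{\left(6,2 \right)} \right)}\right) \left(-29\right) = \left(-32 + \left(\frac{6}{4 \cdot 2} + \frac{1}{3} \left(-7\right)\right)\right) \left(-29\right) = \left(-32 - \left(\frac{7}{3} - \frac{6}{8}\right)\right) \left(-29\right) = \left(-32 + \left(6 \cdot \frac{1}{8} - \frac{7}{3}\right)\right) \left(-29\right) = \left(-32 + \left(\frac{3}{4} - \frac{7}{3}\right)\right) \left(-29\right) = \left(-32 - \frac{19}{12}\right) \left(-29\right) = \left(- \frac{403}{12}\right) \left(-29\right) = \frac{11687}{12}$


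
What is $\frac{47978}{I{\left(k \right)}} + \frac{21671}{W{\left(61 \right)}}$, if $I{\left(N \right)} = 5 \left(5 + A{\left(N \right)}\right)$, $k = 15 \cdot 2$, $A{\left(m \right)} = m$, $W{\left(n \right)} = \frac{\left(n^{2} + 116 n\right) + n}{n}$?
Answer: $\frac{1761787}{4450} \approx 395.91$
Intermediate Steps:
$W{\left(n \right)} = \frac{n^{2} + 117 n}{n}$
$k = 30$
$I{\left(N \right)} = 25 + 5 N$ ($I{\left(N \right)} = 5 \left(5 + N\right) = 25 + 5 N$)
$\frac{47978}{I{\left(k \right)}} + \frac{21671}{W{\left(61 \right)}} = \frac{47978}{25 + 5 \cdot 30} + \frac{21671}{117 + 61} = \frac{47978}{25 + 150} + \frac{21671}{178} = \frac{47978}{175} + 21671 \cdot \frac{1}{178} = 47978 \cdot \frac{1}{175} + \frac{21671}{178} = \frac{6854}{25} + \frac{21671}{178} = \frac{1761787}{4450}$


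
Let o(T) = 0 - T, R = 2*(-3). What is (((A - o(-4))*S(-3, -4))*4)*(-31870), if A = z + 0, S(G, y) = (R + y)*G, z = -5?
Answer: 34419600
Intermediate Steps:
R = -6
o(T) = -T
S(G, y) = G*(-6 + y) (S(G, y) = (-6 + y)*G = G*(-6 + y))
A = -5 (A = -5 + 0 = -5)
(((A - o(-4))*S(-3, -4))*4)*(-31870) = (((-5 - (-1)*(-4))*(-3*(-6 - 4)))*4)*(-31870) = (((-5 - 1*4)*(-3*(-10)))*4)*(-31870) = (((-5 - 4)*30)*4)*(-31870) = (-9*30*4)*(-31870) = -270*4*(-31870) = -1080*(-31870) = 34419600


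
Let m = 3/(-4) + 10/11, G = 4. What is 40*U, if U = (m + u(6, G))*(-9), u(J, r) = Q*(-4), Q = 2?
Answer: 31050/11 ≈ 2822.7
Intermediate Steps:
u(J, r) = -8 (u(J, r) = 2*(-4) = -8)
m = 7/44 (m = 3*(-¼) + 10*(1/11) = -¾ + 10/11 = 7/44 ≈ 0.15909)
U = 3105/44 (U = (7/44 - 8)*(-9) = -345/44*(-9) = 3105/44 ≈ 70.568)
40*U = 40*(3105/44) = 31050/11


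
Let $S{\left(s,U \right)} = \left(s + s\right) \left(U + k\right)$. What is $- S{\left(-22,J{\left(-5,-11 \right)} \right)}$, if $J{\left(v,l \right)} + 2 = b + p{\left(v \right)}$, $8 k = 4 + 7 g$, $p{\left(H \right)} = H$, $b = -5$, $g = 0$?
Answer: $-506$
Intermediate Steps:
$k = \frac{1}{2}$ ($k = \frac{4 + 7 \cdot 0}{8} = \frac{4 + 0}{8} = \frac{1}{8} \cdot 4 = \frac{1}{2} \approx 0.5$)
$J{\left(v,l \right)} = -7 + v$ ($J{\left(v,l \right)} = -2 + \left(-5 + v\right) = -7 + v$)
$S{\left(s,U \right)} = 2 s \left(\frac{1}{2} + U\right)$ ($S{\left(s,U \right)} = \left(s + s\right) \left(U + \frac{1}{2}\right) = 2 s \left(\frac{1}{2} + U\right)$)
$- S{\left(-22,J{\left(-5,-11 \right)} \right)} = - \left(-22\right) \left(1 + 2 \left(-7 - 5\right)\right) = - \left(-22\right) \left(1 + 2 \left(-12\right)\right) = - \left(-22\right) \left(1 - 24\right) = - \left(-22\right) \left(-23\right) = \left(-1\right) 506 = -506$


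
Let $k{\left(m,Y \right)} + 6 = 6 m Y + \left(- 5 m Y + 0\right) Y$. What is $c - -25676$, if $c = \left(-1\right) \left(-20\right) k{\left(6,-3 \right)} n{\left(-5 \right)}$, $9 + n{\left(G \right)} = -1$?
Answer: $102476$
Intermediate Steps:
$k{\left(m,Y \right)} = -6 - 5 m Y^{2} + 6 Y m$ ($k{\left(m,Y \right)} = -6 + \left(6 m Y + \left(- 5 m Y + 0\right) Y\right) = -6 + \left(6 Y m + \left(- 5 Y m + 0\right) Y\right) = -6 + \left(6 Y m + - 5 Y m Y\right) = -6 - \left(- 6 Y m + 5 m Y^{2}\right) = -6 - 5 m Y^{2} + 6 Y m$)
$n{\left(G \right)} = -10$ ($n{\left(G \right)} = -9 - 1 = -10$)
$c = 76800$ ($c = \left(-1\right) \left(-20\right) \left(-6 - 30 \left(-3\right)^{2} + 6 \left(-3\right) 6\right) \left(-10\right) = 20 \left(-6 - 30 \cdot 9 - 108\right) \left(-10\right) = 20 \left(-6 - 270 - 108\right) \left(-10\right) = 20 \left(-384\right) \left(-10\right) = \left(-7680\right) \left(-10\right) = 76800$)
$c - -25676 = 76800 - -25676 = 76800 + 25676 = 102476$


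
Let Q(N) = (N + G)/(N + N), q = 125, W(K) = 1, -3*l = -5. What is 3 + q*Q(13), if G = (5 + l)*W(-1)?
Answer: 7609/78 ≈ 97.551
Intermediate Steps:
l = 5/3 (l = -1/3*(-5) = 5/3 ≈ 1.6667)
G = 20/3 (G = (5 + 5/3)*1 = (20/3)*1 = 20/3 ≈ 6.6667)
Q(N) = (20/3 + N)/(2*N) (Q(N) = (N + 20/3)/(N + N) = (20/3 + N)/((2*N)) = (20/3 + N)*(1/(2*N)) = (20/3 + N)/(2*N))
3 + q*Q(13) = 3 + 125*((1/6)*(20 + 3*13)/13) = 3 + 125*((1/6)*(1/13)*(20 + 39)) = 3 + 125*((1/6)*(1/13)*59) = 3 + 125*(59/78) = 3 + 7375/78 = 7609/78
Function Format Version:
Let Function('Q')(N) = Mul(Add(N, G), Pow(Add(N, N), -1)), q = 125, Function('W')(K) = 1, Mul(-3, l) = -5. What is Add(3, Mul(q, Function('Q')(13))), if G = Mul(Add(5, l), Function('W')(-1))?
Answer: Rational(7609, 78) ≈ 97.551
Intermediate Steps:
l = Rational(5, 3) (l = Mul(Rational(-1, 3), -5) = Rational(5, 3) ≈ 1.6667)
G = Rational(20, 3) (G = Mul(Add(5, Rational(5, 3)), 1) = Mul(Rational(20, 3), 1) = Rational(20, 3) ≈ 6.6667)
Function('Q')(N) = Mul(Rational(1, 2), Pow(N, -1), Add(Rational(20, 3), N)) (Function('Q')(N) = Mul(Add(N, Rational(20, 3)), Pow(Add(N, N), -1)) = Mul(Add(Rational(20, 3), N), Pow(Mul(2, N), -1)) = Mul(Add(Rational(20, 3), N), Mul(Rational(1, 2), Pow(N, -1))) = Mul(Rational(1, 2), Pow(N, -1), Add(Rational(20, 3), N)))
Add(3, Mul(q, Function('Q')(13))) = Add(3, Mul(125, Mul(Rational(1, 6), Pow(13, -1), Add(20, Mul(3, 13))))) = Add(3, Mul(125, Mul(Rational(1, 6), Rational(1, 13), Add(20, 39)))) = Add(3, Mul(125, Mul(Rational(1, 6), Rational(1, 13), 59))) = Add(3, Mul(125, Rational(59, 78))) = Add(3, Rational(7375, 78)) = Rational(7609, 78)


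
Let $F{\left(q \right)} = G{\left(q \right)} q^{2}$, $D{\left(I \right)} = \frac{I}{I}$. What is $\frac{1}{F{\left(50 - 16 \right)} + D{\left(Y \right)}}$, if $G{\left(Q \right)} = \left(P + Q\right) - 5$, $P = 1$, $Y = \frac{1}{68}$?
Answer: $\frac{1}{34681} \approx 2.8834 \cdot 10^{-5}$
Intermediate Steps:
$Y = \frac{1}{68} \approx 0.014706$
$G{\left(Q \right)} = -4 + Q$ ($G{\left(Q \right)} = \left(1 + Q\right) - 5 = -4 + Q$)
$D{\left(I \right)} = 1$
$F{\left(q \right)} = q^{2} \left(-4 + q\right)$ ($F{\left(q \right)} = \left(-4 + q\right) q^{2} = q^{2} \left(-4 + q\right)$)
$\frac{1}{F{\left(50 - 16 \right)} + D{\left(Y \right)}} = \frac{1}{\left(50 - 16\right)^{2} \left(-4 + \left(50 - 16\right)\right) + 1} = \frac{1}{34^{2} \left(-4 + 34\right) + 1} = \frac{1}{1156 \cdot 30 + 1} = \frac{1}{34680 + 1} = \frac{1}{34681}$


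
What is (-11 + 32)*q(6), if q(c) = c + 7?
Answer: 273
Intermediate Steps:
q(c) = 7 + c
(-11 + 32)*q(6) = (-11 + 32)*(7 + 6) = 21*13 = 273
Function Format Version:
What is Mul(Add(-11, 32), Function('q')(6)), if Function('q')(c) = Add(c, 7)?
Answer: 273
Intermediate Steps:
Function('q')(c) = Add(7, c)
Mul(Add(-11, 32), Function('q')(6)) = Mul(Add(-11, 32), Add(7, 6)) = Mul(21, 13) = 273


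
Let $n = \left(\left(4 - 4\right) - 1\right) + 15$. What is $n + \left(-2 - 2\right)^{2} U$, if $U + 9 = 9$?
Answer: $14$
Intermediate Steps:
$n = 14$ ($n = \left(0 - 1\right) + 15 = -1 + 15 = 14$)
$U = 0$ ($U = -9 + 9 = 0$)
$n + \left(-2 - 2\right)^{2} U = 14 + \left(-2 - 2\right)^{2} \cdot 0 = 14 + \left(-4\right)^{2} \cdot 0 = 14 + 16 \cdot 0 = 14 + 0 = 14$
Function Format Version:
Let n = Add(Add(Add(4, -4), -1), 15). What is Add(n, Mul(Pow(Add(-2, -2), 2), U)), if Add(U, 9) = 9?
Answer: 14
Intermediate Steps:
n = 14 (n = Add(Add(0, -1), 15) = Add(-1, 15) = 14)
U = 0 (U = Add(-9, 9) = 0)
Add(n, Mul(Pow(Add(-2, -2), 2), U)) = Add(14, Mul(Pow(Add(-2, -2), 2), 0)) = Add(14, Mul(Pow(-4, 2), 0)) = Add(14, Mul(16, 0)) = Add(14, 0) = 14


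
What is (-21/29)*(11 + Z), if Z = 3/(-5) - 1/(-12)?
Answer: -4403/580 ≈ -7.5914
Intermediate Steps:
Z = -31/60 (Z = 3*(-1/5) - 1*(-1/12) = -3/5 + 1/12 = -31/60 ≈ -0.51667)
(-21/29)*(11 + Z) = (-21/29)*(11 - 31/60) = -21*1/29*(629/60) = -21/29*629/60 = -4403/580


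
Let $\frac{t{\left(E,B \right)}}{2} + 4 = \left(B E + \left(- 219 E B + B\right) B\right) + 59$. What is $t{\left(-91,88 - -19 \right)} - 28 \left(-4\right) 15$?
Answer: $456339456$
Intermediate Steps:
$t{\left(E,B \right)} = 110 + 2 B E + 2 B \left(B - 219 B E\right)$ ($t{\left(E,B \right)} = -8 + 2 \left(\left(B E + \left(- 219 E B + B\right) B\right) + 59\right) = -8 + 2 \left(\left(B E + \left(- 219 B E + B\right) B\right) + 59\right) = -8 + 2 \left(\left(B E + \left(B - 219 B E\right) B\right) + 59\right) = -8 + 2 \left(\left(B E + B \left(B - 219 B E\right)\right) + 59\right) = -8 + 2 \left(59 + B E + B \left(B - 219 B E\right)\right) = -8 + \left(118 + 2 B E + 2 B \left(B - 219 B E\right)\right) = 110 + 2 B E + 2 B \left(B - 219 B E\right)$)
$t{\left(-91,88 - -19 \right)} - 28 \left(-4\right) 15 = \left(110 + 2 \left(88 - -19\right)^{2} - - 39858 \left(88 - -19\right)^{2} + 2 \left(88 - -19\right) \left(-91\right)\right) - 28 \left(-4\right) 15 = \left(110 + 2 \left(88 + 19\right)^{2} - - 39858 \left(88 + 19\right)^{2} + 2 \left(88 + 19\right) \left(-91\right)\right) - \left(-112\right) 15 = \left(110 + 2 \cdot 107^{2} - - 39858 \cdot 107^{2} + 2 \cdot 107 \left(-91\right)\right) - -1680 = \left(110 + 2 \cdot 11449 - \left(-39858\right) 11449 - 19474\right) + 1680 = \left(110 + 22898 + 456334242 - 19474\right) + 1680 = 456337776 + 1680 = 456339456$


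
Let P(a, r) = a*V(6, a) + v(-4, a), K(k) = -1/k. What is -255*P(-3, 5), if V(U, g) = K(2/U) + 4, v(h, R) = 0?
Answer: 765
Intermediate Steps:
V(U, g) = 4 - U/2 (V(U, g) = -1/(2/U) + 4 = -U/2 + 4 = 4 - U/2)
P(a, r) = a (P(a, r) = a*(4 - ½*6) + 0 = a*(4 - 3) + 0 = a*1 + 0 = a + 0 = a)
-255*P(-3, 5) = -255*(-3) = 765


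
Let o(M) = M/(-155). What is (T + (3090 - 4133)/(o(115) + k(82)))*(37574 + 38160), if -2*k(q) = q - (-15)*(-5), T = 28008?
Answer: 562761935180/263 ≈ 2.1398e+9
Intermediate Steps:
k(q) = 75/2 - q/2 (k(q) = -(q - (-15)*(-5))/2 = -(q - 1*75)/2 = -(q - 75)/2 = -(-75 + q)/2 = 75/2 - q/2)
o(M) = -M/155 (o(M) = M*(-1/155) = -M/155)
(T + (3090 - 4133)/(o(115) + k(82)))*(37574 + 38160) = (28008 + (3090 - 4133)/(-1/155*115 + (75/2 - ½*82)))*(37574 + 38160) = (28008 - 1043/(-23/31 + (75/2 - 41)))*75734 = (28008 - 1043/(-23/31 - 7/2))*75734 = (28008 - 1043/(-263/62))*75734 = (28008 - 1043*(-62/263))*75734 = (28008 + 64666/263)*75734 = (7430770/263)*75734 = 562761935180/263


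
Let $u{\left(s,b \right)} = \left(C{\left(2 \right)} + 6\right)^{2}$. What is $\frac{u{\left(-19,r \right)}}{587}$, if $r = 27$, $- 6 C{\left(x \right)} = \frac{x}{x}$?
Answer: $\frac{1225}{21132} \approx 0.057969$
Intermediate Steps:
$C{\left(x \right)} = - \frac{1}{6}$ ($C{\left(x \right)} = - \frac{x \frac{1}{x}}{6} = \left(- \frac{1}{6}\right) 1 = - \frac{1}{6}$)
$u{\left(s,b \right)} = \frac{1225}{36}$ ($u{\left(s,b \right)} = \left(- \frac{1}{6} + 6\right)^{2} = \left(\frac{35}{6}\right)^{2} = \frac{1225}{36}$)
$\frac{u{\left(-19,r \right)}}{587} = \frac{1225}{36 \cdot 587} = \frac{1225}{36} \cdot \frac{1}{587} = \frac{1225}{21132}$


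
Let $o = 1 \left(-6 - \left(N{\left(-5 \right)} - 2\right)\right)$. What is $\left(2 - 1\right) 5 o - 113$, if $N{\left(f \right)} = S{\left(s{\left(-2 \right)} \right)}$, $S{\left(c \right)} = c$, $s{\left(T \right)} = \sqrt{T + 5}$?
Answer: $-133 - 5 \sqrt{3} \approx -141.66$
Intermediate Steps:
$s{\left(T \right)} = \sqrt{5 + T}$
$N{\left(f \right)} = \sqrt{3}$ ($N{\left(f \right)} = \sqrt{5 - 2} = \sqrt{3}$)
$o = -4 - \sqrt{3}$ ($o = 1 \left(-6 - \left(\sqrt{3} - 2\right)\right) = 1 \left(-6 - \left(-2 + \sqrt{3}\right)\right) = 1 \left(-6 + \left(2 - \sqrt{3}\right)\right) = 1 \left(-4 - \sqrt{3}\right) = -4 - \sqrt{3} \approx -5.732$)
$\left(2 - 1\right) 5 o - 113 = \left(2 - 1\right) 5 \left(-4 - \sqrt{3}\right) - 113 = 1 \cdot 5 \left(-4 - \sqrt{3}\right) - 113 = 5 \left(-4 - \sqrt{3}\right) - 113 = \left(-20 - 5 \sqrt{3}\right) - 113 = -133 - 5 \sqrt{3}$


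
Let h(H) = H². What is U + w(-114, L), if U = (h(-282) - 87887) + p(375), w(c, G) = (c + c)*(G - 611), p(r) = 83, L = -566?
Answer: 260076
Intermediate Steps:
w(c, G) = 2*c*(-611 + G) (w(c, G) = (2*c)*(-611 + G) = 2*c*(-611 + G))
U = -8280 (U = ((-282)² - 87887) + 83 = (79524 - 87887) + 83 = -8363 + 83 = -8280)
U + w(-114, L) = -8280 + 2*(-114)*(-611 - 566) = -8280 + 2*(-114)*(-1177) = -8280 + 268356 = 260076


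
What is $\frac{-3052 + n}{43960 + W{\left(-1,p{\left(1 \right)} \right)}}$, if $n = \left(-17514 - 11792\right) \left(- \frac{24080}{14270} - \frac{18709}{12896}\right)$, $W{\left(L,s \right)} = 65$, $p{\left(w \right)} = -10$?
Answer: $\frac{818147604691}{405087056400} \approx 2.0197$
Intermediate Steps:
$n = \frac{846229960083}{9201296}$ ($n = - 29306 \left(\left(-24080\right) \frac{1}{14270} - \frac{18709}{12896}\right) = - 29306 \left(- \frac{2408}{1427} - \frac{18709}{12896}\right) = \left(-29306\right) \left(- \frac{57751311}{18402592}\right) = \frac{846229960083}{9201296} \approx 91969.0$)
$\frac{-3052 + n}{43960 + W{\left(-1,p{\left(1 \right)} \right)}} = \frac{-3052 + \frac{846229960083}{9201296}}{43960 + 65} = \frac{818147604691}{9201296 \cdot 44025} = \frac{818147604691}{9201296} \cdot \frac{1}{44025} = \frac{818147604691}{405087056400}$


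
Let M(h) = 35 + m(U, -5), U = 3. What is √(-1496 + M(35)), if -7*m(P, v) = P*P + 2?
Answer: I*√71666/7 ≈ 38.244*I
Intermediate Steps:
m(P, v) = -2/7 - P²/7 (m(P, v) = -(P*P + 2)/7 = -(P² + 2)/7 = -(2 + P²)/7 = -2/7 - P²/7)
M(h) = 234/7 (M(h) = 35 + (-2/7 - ⅐*3²) = 35 + (-2/7 - ⅐*9) = 35 + (-2/7 - 9/7) = 35 - 11/7 = 234/7)
√(-1496 + M(35)) = √(-1496 + 234/7) = √(-10238/7) = I*√71666/7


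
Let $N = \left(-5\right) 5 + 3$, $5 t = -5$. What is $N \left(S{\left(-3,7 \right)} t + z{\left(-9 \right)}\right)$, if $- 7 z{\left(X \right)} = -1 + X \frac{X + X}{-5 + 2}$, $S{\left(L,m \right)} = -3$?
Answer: $- \frac{1672}{7} \approx -238.86$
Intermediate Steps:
$t = -1$ ($t = \frac{1}{5} \left(-5\right) = -1$)
$z{\left(X \right)} = \frac{1}{7} + \frac{2 X^{2}}{21}$ ($z{\left(X \right)} = - \frac{-1 + X \frac{X + X}{-5 + 2}}{7} = - \frac{-1 + X \frac{2 X}{-3}}{7} = - \frac{-1 + X 2 X \left(- \frac{1}{3}\right)}{7} = - \frac{-1 + X \left(- \frac{2 X}{3}\right)}{7} = - \frac{-1 - \frac{2 X^{2}}{3}}{7} = \frac{1}{7} + \frac{2 X^{2}}{21}$)
$N = -22$ ($N = -25 + 3 = -22$)
$N \left(S{\left(-3,7 \right)} t + z{\left(-9 \right)}\right) = - 22 \left(\left(-3\right) \left(-1\right) + \left(\frac{1}{7} + \frac{2 \left(-9\right)^{2}}{21}\right)\right) = - 22 \left(3 + \left(\frac{1}{7} + \frac{2}{21} \cdot 81\right)\right) = - 22 \left(3 + \left(\frac{1}{7} + \frac{54}{7}\right)\right) = - 22 \left(3 + \frac{55}{7}\right) = \left(-22\right) \frac{76}{7} = - \frac{1672}{7}$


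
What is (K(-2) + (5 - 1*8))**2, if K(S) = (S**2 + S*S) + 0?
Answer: 25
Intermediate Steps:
K(S) = 2*S**2 (K(S) = (S**2 + S**2) + 0 = 2*S**2 + 0 = 2*S**2)
(K(-2) + (5 - 1*8))**2 = (2*(-2)**2 + (5 - 1*8))**2 = (2*4 + (5 - 8))**2 = (8 - 3)**2 = 5**2 = 25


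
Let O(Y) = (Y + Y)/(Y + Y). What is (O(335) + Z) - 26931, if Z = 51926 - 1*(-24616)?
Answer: 49612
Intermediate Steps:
Z = 76542 (Z = 51926 + 24616 = 76542)
O(Y) = 1 (O(Y) = (2*Y)/((2*Y)) = (2*Y)*(1/(2*Y)) = 1)
(O(335) + Z) - 26931 = (1 + 76542) - 26931 = 76543 - 26931 = 49612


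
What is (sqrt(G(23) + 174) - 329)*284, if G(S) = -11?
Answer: -93436 + 284*sqrt(163) ≈ -89810.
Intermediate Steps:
(sqrt(G(23) + 174) - 329)*284 = (sqrt(-11 + 174) - 329)*284 = (sqrt(163) - 329)*284 = (-329 + sqrt(163))*284 = -93436 + 284*sqrt(163)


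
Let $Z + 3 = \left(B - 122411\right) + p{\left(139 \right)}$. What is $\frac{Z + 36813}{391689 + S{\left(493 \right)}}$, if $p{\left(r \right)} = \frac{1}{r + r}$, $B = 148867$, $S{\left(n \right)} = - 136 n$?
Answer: $\frac{17587949}{90250198} \approx 0.19488$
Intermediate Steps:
$p{\left(r \right)} = \frac{1}{2 r}$
$Z = \frac{7353935}{278}$ ($Z = -3 + \left(\left(148867 - 122411\right) + \frac{1}{2 \cdot 139}\right) = -3 + \left(26456 + \frac{1}{2} \cdot \frac{1}{139}\right) = -3 + \left(26456 + \frac{1}{278}\right) = -3 + \frac{7354769}{278} = \frac{7353935}{278} \approx 26453.0$)
$\frac{Z + 36813}{391689 + S{\left(493 \right)}} = \frac{\frac{7353935}{278} + 36813}{391689 - 67048} = \frac{17587949}{278 \left(391689 - 67048\right)} = \frac{17587949}{278 \cdot 324641} = \frac{17587949}{278} \cdot \frac{1}{324641} = \frac{17587949}{90250198}$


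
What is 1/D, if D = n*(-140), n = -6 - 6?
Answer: 1/1680 ≈ 0.00059524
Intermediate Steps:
n = -12
D = 1680 (D = -12*(-140) = 1680)
1/D = 1/1680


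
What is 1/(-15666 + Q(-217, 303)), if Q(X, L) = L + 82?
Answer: -1/15281 ≈ -6.5441e-5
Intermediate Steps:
Q(X, L) = 82 + L
1/(-15666 + Q(-217, 303)) = 1/(-15666 + (82 + 303)) = 1/(-15666 + 385) = 1/(-15281) = -1/15281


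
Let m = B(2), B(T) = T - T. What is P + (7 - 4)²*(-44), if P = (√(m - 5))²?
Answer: -401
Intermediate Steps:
B(T) = 0
m = 0
P = -5 (P = (√(0 - 5))² = (√(-5))² = (I*√5)² = -5)
P + (7 - 4)²*(-44) = -5 + (7 - 4)²*(-44) = -5 + 3²*(-44) = -5 + 9*(-44) = -5 - 396 = -401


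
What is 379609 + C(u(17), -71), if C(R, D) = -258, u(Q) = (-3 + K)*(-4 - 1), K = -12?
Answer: 379351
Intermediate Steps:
u(Q) = 75 (u(Q) = (-3 - 12)*(-4 - 1) = -15*(-5) = 75)
379609 + C(u(17), -71) = 379609 - 258 = 379351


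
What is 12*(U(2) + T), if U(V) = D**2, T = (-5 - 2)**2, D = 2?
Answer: 636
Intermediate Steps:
T = 49 (T = (-7)**2 = 49)
U(V) = 4 (U(V) = 2**2 = 4)
12*(U(2) + T) = 12*(4 + 49) = 12*53 = 636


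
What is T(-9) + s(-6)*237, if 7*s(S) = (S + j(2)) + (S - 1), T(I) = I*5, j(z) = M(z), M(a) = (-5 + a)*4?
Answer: -6240/7 ≈ -891.43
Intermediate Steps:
M(a) = -20 + 4*a
j(z) = -20 + 4*z
T(I) = 5*I
s(S) = -13/7 + 2*S/7 (s(S) = ((S + (-20 + 4*2)) + (S - 1))/7 = ((S + (-20 + 8)) + (-1 + S))/7 = ((S - 12) + (-1 + S))/7 = ((-12 + S) + (-1 + S))/7 = (-13 + 2*S)/7 = -13/7 + 2*S/7)
T(-9) + s(-6)*237 = 5*(-9) + (-13/7 + (2/7)*(-6))*237 = -45 + (-13/7 - 12/7)*237 = -45 - 25/7*237 = -45 - 5925/7 = -6240/7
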